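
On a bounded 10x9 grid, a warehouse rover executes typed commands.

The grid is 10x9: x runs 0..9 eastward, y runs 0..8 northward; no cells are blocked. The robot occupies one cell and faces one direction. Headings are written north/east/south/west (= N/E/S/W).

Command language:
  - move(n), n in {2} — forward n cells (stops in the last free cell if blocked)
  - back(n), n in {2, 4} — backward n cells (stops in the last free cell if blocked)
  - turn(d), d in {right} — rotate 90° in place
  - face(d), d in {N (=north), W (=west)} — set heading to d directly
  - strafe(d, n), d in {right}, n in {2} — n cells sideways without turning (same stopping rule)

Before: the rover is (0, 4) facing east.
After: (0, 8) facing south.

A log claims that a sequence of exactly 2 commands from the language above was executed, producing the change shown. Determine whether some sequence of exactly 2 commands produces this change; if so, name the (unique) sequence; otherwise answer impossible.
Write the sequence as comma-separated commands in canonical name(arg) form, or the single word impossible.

turn(right), back(4)

key: cell and facing (now S) both changed — the 2 commands mix motion and turning
from: (0, 4) facing east
t=1 turn(right) ⇒ (0, 4) facing south
t=2 back(4) ⇒ (0, 8) facing south
no rival 2-sequence matches.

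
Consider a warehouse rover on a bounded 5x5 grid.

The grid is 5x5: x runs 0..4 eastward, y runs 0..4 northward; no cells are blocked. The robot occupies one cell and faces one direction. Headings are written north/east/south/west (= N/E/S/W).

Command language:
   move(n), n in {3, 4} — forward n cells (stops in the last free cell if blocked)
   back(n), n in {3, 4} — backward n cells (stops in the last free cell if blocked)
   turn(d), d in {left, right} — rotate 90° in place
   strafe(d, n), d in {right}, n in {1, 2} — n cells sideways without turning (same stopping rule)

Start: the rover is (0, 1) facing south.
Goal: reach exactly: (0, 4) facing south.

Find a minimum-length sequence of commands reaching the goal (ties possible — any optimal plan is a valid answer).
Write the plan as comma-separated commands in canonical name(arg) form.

back(4)

begin: (0, 1) facing south
step 1 (back(4)): (0, 4) facing south
nothing shorter than 1 reaches the goal.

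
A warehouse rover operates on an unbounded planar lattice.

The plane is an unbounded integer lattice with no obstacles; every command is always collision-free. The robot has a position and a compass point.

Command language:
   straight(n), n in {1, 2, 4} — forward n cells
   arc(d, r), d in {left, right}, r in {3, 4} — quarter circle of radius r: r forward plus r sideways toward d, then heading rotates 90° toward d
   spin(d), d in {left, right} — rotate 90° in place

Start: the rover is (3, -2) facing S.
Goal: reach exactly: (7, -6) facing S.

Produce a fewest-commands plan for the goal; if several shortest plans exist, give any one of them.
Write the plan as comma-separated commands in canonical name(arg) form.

spin(left), arc(right, 4)

from: (3, -2) facing S
[1] after spin(left): (3, -2) facing E
[2] after arc(right, 4): (7, -6) facing S
no 1-step plan works, so 2 is optimal.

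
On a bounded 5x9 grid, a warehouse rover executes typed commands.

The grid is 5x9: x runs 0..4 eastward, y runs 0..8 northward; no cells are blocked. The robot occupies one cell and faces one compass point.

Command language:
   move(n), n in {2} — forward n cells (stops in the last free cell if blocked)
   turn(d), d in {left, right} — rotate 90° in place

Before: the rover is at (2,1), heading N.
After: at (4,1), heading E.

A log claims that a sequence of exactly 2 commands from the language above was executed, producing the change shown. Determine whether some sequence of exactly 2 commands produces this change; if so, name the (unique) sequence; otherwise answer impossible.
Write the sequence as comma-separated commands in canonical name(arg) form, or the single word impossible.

turn(right), move(2)

key: running move(2) before turn(right) would end elsewhere — order is forced
t0: at (2,1), heading N
[1] after turn(right): at (2,1), heading E
[2] after move(2): at (4,1), heading E
no rival 2-sequence matches.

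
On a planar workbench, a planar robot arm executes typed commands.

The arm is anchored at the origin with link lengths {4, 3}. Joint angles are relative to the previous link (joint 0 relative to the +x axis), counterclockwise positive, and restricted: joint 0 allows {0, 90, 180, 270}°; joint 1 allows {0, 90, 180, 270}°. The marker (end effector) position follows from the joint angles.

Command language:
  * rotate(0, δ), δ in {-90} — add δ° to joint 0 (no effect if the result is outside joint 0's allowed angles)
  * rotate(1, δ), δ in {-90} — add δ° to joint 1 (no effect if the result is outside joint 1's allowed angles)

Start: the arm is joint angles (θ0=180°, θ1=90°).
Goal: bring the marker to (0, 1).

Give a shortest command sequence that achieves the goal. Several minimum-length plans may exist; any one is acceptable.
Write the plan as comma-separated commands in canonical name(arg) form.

t0: joint angles (θ0=180°, θ1=90°)
1. rotate(0, -90) → joint angles (θ0=90°, θ1=90°)
2. rotate(1, -90) → joint angles (θ0=90°, θ1=0°)
3. rotate(1, -90) → joint angles (θ0=90°, θ1=270°)
4. rotate(1, -90) → joint angles (θ0=90°, θ1=180°)
no 3-step plan works, so 4 is optimal.

rotate(0, -90), rotate(1, -90), rotate(1, -90), rotate(1, -90)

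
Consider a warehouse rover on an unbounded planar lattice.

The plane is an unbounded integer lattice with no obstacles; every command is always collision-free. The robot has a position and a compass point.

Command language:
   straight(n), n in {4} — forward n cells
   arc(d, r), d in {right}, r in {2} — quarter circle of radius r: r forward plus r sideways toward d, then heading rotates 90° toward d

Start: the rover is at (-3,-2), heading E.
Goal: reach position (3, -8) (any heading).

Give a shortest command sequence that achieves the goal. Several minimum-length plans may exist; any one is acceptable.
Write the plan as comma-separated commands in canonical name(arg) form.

straight(4), arc(right, 2), straight(4)

from: at (-3,-2), heading E
step 1 (straight(4)): at (1,-2), heading E
step 2 (arc(right, 2)): at (3,-4), heading S
step 3 (straight(4)): at (3,-8), heading S
shorter routes all fall short; 3 is best.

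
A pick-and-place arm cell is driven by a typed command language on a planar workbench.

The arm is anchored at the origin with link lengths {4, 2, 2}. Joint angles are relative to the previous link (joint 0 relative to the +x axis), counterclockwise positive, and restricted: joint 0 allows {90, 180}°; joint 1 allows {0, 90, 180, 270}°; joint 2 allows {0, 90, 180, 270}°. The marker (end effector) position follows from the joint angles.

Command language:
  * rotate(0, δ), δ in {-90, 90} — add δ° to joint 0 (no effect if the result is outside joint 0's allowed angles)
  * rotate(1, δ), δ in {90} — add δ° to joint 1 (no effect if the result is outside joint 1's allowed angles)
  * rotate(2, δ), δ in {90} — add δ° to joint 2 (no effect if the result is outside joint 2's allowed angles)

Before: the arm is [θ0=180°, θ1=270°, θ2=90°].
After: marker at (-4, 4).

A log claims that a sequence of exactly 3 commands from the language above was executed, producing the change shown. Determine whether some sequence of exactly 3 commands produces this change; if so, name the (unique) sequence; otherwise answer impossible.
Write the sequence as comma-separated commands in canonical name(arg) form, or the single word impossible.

t0: [θ0=180°, θ1=270°, θ2=90°]
[1] after rotate(2, 90): [θ0=180°, θ1=270°, θ2=180°]
[2] after rotate(2, 90): [θ0=180°, θ1=270°, θ2=270°]
[3] after rotate(2, 90): [θ0=180°, θ1=270°, θ2=0°]
all 64 alternatives checked — unique.

rotate(2, 90), rotate(2, 90), rotate(2, 90)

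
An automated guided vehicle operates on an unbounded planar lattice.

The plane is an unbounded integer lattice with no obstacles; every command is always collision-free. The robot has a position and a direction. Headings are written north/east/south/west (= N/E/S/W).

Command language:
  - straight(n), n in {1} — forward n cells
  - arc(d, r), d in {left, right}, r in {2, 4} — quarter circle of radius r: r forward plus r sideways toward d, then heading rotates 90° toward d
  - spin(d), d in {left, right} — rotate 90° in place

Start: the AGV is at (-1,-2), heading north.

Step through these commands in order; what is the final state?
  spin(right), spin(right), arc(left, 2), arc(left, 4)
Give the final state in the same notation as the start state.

at (5,0), heading north

from: at (-1,-2), heading north
step 1 (spin(right)): at (-1,-2), heading east
step 2 (spin(right)): at (-1,-2), heading south
step 3 (arc(left, 2)): at (1,-4), heading east
step 4 (arc(left, 4)): at (5,0), heading north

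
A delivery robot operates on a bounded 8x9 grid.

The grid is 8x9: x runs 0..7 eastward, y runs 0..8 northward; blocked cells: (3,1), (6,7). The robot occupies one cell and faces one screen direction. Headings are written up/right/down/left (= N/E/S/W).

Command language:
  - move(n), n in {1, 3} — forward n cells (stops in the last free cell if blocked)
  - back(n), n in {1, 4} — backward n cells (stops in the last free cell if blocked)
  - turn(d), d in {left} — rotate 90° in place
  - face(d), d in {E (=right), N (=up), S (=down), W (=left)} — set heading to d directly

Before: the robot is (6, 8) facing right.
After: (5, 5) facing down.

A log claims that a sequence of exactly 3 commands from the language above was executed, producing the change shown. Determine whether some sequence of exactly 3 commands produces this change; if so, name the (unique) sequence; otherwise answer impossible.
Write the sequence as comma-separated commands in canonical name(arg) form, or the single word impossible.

back(1), face(S), move(3)

key: order matters: swapping back(1) and move(3) lands elsewhere
begin: (6, 8) facing right
1. back(1) → (5, 8) facing right
2. face(S) → (5, 8) facing down
3. move(3) → (5, 5) facing down
no other 3-command option fits: unique.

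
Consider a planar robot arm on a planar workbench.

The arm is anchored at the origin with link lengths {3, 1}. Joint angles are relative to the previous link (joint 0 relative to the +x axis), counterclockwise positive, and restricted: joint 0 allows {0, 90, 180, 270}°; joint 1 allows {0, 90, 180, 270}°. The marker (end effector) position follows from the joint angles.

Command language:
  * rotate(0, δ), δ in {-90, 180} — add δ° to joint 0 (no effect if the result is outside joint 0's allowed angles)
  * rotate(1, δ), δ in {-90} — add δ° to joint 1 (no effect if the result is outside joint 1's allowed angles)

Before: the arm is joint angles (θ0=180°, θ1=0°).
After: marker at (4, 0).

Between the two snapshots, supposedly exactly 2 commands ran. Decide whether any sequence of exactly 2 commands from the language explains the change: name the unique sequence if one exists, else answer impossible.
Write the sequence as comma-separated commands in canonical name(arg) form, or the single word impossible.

rotate(0, -90), rotate(0, -90)

begin: joint angles (θ0=180°, θ1=0°)
[1] after rotate(0, -90): joint angles (θ0=90°, θ1=0°)
[2] after rotate(0, -90): joint angles (θ0=0°, θ1=0°)
no other 2-command option fits: unique.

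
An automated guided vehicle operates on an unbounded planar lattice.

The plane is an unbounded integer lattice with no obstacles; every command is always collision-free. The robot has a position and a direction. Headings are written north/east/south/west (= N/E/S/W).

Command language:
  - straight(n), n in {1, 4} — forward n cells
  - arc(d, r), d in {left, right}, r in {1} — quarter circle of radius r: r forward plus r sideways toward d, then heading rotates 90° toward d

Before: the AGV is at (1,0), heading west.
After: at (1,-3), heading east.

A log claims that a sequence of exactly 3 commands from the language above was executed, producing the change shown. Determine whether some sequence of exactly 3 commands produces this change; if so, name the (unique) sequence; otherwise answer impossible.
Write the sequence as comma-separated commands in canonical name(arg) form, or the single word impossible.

arc(left, 1), straight(1), arc(left, 1)

key: position moved to (1,-3) AND the heading swung to E — translation plus rotation needed
begin: at (1,0), heading west
[1] after arc(left, 1): at (0,-1), heading south
[2] after straight(1): at (0,-2), heading south
[3] after arc(left, 1): at (1,-3), heading east
no rival 3-sequence matches.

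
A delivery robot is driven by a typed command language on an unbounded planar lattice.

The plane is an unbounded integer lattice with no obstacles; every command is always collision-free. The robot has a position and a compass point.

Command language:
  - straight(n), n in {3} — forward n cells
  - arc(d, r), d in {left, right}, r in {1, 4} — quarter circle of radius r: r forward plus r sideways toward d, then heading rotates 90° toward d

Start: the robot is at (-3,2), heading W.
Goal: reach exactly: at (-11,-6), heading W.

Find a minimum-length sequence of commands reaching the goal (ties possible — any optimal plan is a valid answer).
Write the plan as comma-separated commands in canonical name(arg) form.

arc(left, 4), arc(right, 4)

initial: at (-3,2), heading W
step 1 (arc(left, 4)): at (-7,-2), heading S
step 2 (arc(right, 4)): at (-11,-6), heading W
shorter routes all fall short; 2 is best.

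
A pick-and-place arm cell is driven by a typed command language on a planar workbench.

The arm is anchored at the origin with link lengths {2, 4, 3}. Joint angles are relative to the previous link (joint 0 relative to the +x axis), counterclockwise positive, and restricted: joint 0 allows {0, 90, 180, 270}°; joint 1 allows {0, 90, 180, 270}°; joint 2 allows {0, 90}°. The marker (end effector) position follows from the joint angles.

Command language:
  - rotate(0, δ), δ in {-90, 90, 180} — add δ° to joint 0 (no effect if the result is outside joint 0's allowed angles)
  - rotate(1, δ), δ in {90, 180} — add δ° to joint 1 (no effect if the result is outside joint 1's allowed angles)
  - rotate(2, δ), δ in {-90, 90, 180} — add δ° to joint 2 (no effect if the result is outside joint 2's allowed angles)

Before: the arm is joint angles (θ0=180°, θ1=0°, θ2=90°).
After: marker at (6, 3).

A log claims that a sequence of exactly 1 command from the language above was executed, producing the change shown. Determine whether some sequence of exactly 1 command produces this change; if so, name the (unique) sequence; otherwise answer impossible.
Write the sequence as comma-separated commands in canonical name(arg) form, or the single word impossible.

rotate(0, 180)

from: joint angles (θ0=180°, θ1=0°, θ2=90°)
[1] after rotate(0, 180): joint angles (θ0=0°, θ1=0°, θ2=90°)
all 8 alternatives checked — unique.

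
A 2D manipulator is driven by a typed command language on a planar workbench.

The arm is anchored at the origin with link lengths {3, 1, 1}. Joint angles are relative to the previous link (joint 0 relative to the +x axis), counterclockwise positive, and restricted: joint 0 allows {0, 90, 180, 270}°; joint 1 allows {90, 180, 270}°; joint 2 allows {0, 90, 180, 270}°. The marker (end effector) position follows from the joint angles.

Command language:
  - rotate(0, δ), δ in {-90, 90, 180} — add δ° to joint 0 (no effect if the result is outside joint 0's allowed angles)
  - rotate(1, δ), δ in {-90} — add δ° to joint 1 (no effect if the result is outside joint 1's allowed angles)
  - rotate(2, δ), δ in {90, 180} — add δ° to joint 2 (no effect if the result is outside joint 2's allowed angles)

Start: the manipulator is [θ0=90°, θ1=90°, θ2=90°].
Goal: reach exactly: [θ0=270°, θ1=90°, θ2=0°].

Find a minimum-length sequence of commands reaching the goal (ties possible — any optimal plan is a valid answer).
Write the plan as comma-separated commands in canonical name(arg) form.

rotate(2, 180), rotate(2, 90), rotate(0, 180)

from: [θ0=90°, θ1=90°, θ2=90°]
t=1 rotate(2, 180) ⇒ [θ0=90°, θ1=90°, θ2=270°]
t=2 rotate(2, 90) ⇒ [θ0=90°, θ1=90°, θ2=0°]
t=3 rotate(0, 180) ⇒ [θ0=270°, θ1=90°, θ2=0°]
no 2-step plan works, so 3 is optimal.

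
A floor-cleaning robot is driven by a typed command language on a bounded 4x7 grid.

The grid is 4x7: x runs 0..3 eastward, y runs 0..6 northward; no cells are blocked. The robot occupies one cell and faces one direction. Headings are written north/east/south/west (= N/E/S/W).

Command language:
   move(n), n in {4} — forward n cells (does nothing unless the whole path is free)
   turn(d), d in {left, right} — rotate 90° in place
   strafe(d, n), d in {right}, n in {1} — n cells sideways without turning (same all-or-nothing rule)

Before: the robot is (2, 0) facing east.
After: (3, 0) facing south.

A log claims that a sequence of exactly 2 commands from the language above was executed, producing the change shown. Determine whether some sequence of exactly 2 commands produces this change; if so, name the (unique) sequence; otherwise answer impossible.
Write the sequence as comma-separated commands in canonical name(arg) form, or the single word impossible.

impossible

no 2-step route produces this change.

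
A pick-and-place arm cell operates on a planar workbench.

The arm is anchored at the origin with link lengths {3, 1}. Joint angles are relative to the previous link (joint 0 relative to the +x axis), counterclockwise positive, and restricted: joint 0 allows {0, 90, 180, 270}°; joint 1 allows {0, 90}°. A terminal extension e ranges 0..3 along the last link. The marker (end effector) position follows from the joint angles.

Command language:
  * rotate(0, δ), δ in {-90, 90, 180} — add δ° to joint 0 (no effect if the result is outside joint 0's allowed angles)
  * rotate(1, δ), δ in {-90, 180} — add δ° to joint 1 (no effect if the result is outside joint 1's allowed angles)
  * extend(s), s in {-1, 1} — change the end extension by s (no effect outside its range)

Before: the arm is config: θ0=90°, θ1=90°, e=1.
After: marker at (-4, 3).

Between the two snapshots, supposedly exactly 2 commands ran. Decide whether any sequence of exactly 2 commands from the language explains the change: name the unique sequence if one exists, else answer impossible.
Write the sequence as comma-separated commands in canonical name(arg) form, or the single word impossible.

begin: config: θ0=90°, θ1=90°, e=1
t=1 extend(1) ⇒ config: θ0=90°, θ1=90°, e=2
t=2 extend(1) ⇒ config: θ0=90°, θ1=90°, e=3
uniquely the one of 49 2-step routes that fits.

extend(1), extend(1)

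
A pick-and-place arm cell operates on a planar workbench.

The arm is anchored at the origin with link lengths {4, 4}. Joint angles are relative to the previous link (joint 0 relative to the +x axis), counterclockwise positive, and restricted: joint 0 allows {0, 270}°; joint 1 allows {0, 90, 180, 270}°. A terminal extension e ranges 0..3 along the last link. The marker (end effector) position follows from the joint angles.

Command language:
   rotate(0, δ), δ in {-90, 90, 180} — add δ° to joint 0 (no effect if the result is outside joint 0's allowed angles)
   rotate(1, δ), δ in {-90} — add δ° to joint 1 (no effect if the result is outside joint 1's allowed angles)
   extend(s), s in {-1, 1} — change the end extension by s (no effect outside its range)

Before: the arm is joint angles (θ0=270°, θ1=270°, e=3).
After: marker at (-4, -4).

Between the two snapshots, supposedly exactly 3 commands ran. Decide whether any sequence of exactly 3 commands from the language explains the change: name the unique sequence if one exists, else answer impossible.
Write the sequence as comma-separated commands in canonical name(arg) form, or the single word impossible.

extend(-1), extend(-1), extend(-1)

begin: joint angles (θ0=270°, θ1=270°, e=3)
t=1 extend(-1) ⇒ joint angles (θ0=270°, θ1=270°, e=2)
t=2 extend(-1) ⇒ joint angles (θ0=270°, θ1=270°, e=1)
t=3 extend(-1) ⇒ joint angles (θ0=270°, θ1=270°, e=0)
all 216 alternatives checked — unique.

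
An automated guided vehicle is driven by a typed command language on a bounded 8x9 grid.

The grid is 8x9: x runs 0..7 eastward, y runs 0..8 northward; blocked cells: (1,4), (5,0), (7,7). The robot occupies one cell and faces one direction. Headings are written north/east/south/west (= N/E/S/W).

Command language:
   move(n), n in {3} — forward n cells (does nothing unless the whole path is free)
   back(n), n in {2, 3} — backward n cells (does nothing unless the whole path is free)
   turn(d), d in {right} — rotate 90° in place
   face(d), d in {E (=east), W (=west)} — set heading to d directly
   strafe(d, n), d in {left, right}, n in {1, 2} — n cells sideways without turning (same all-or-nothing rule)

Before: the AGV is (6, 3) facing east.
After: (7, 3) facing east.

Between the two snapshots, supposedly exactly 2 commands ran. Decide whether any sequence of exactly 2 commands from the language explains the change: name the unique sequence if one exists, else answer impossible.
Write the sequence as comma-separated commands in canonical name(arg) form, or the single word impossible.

key: heading stays E — no command in the sequence turns
begin: (6, 3) facing east
[1] after back(2): (4, 3) facing east
[2] after move(3): (7, 3) facing east
uniquely the one of 100 2-step routes that fits.

back(2), move(3)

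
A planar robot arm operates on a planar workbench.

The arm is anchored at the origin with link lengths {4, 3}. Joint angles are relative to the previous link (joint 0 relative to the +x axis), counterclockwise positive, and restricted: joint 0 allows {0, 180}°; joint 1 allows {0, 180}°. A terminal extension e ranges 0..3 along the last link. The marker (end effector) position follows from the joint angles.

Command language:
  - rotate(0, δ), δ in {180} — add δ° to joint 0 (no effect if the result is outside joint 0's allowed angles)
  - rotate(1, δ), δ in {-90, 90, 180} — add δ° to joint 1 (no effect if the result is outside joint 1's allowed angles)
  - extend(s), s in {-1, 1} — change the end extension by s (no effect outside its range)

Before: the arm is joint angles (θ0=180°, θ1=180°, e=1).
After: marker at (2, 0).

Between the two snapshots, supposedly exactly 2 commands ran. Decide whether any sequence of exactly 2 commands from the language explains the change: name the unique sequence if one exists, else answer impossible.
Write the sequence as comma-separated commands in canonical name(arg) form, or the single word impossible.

extend(1), extend(1)

t0: joint angles (θ0=180°, θ1=180°, e=1)
t=1 extend(1) ⇒ joint angles (θ0=180°, θ1=180°, e=2)
t=2 extend(1) ⇒ joint angles (θ0=180°, θ1=180°, e=3)
all 36 alternatives checked — unique.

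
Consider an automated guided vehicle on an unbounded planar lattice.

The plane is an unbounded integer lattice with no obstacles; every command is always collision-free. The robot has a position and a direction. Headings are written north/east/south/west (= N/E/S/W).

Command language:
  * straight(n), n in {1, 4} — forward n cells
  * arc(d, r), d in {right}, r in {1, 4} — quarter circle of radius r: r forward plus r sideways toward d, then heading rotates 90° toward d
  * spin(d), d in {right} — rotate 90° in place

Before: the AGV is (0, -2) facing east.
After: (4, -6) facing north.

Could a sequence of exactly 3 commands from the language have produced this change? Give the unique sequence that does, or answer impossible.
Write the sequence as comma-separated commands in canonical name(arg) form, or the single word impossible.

arc(right, 4), spin(right), spin(right)

key: running spin(right) before arc(right, 4) would end elsewhere — order is forced
start: (0, -2) facing east
[1] after arc(right, 4): (4, -6) facing south
[2] after spin(right): (4, -6) facing west
[3] after spin(right): (4, -6) facing north
no rival 3-sequence matches.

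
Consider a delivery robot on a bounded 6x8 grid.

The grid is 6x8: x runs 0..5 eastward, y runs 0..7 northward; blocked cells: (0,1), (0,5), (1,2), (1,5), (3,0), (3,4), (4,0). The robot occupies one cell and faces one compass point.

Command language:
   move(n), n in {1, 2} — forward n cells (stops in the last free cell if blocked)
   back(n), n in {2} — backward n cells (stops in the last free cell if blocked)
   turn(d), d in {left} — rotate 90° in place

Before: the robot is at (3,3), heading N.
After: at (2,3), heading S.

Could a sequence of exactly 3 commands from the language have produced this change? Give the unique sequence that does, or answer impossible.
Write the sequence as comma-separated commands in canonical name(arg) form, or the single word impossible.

turn(left), move(1), turn(left)

key: position moved to (2,3) AND the heading swung to S — translation plus rotation needed
t0: at (3,3), heading N
t=1 turn(left) ⇒ at (3,3), heading W
t=2 move(1) ⇒ at (2,3), heading W
t=3 turn(left) ⇒ at (2,3), heading S
no rival 3-sequence matches.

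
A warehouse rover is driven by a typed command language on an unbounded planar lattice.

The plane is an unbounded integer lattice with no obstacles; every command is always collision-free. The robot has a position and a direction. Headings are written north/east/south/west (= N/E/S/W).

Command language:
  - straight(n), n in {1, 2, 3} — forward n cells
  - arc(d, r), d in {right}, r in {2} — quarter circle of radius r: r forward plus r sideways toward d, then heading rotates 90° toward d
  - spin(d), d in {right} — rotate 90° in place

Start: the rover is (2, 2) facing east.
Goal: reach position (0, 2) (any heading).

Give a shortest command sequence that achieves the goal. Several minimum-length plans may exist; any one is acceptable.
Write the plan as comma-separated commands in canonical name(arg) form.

start: (2, 2) facing east
[1] after spin(right): (2, 2) facing south
[2] after spin(right): (2, 2) facing west
[3] after straight(2): (0, 2) facing west
minimal: 3 command(s), checked below 3.

spin(right), spin(right), straight(2)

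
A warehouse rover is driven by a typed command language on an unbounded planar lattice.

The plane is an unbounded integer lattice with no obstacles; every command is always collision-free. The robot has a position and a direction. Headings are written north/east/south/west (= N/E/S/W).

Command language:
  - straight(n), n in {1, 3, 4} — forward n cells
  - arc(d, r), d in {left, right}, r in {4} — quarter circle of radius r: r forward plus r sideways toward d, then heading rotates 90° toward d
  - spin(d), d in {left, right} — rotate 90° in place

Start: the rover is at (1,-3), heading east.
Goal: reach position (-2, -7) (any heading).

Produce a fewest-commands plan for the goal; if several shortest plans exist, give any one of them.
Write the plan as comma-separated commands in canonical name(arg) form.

straight(1), spin(right), arc(right, 4)

begin: at (1,-3), heading east
1. straight(1) → at (2,-3), heading east
2. spin(right) → at (2,-3), heading south
3. arc(right, 4) → at (-2,-7), heading west
nothing shorter than 3 reaches the goal.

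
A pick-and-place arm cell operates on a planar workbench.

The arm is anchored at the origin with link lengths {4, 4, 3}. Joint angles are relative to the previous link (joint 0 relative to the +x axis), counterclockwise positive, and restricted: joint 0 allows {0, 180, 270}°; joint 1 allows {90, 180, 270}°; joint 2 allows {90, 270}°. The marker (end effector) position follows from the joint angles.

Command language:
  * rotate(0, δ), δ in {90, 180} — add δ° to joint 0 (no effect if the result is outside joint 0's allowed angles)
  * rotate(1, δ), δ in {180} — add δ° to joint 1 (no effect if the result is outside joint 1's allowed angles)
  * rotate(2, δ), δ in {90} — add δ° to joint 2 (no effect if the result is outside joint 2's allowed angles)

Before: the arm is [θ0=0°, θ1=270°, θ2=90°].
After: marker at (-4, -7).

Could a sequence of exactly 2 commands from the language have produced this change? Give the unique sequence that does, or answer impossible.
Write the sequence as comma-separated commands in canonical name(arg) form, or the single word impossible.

rotate(0, 180), rotate(0, 90)

key: order matters: swapping rotate(0, 180) and rotate(0, 90) lands elsewhere
start: [θ0=0°, θ1=270°, θ2=90°]
1. rotate(0, 180) → [θ0=180°, θ1=270°, θ2=90°]
2. rotate(0, 90) → [θ0=270°, θ1=270°, θ2=90°]
uniquely the one of 16 2-step routes that fits.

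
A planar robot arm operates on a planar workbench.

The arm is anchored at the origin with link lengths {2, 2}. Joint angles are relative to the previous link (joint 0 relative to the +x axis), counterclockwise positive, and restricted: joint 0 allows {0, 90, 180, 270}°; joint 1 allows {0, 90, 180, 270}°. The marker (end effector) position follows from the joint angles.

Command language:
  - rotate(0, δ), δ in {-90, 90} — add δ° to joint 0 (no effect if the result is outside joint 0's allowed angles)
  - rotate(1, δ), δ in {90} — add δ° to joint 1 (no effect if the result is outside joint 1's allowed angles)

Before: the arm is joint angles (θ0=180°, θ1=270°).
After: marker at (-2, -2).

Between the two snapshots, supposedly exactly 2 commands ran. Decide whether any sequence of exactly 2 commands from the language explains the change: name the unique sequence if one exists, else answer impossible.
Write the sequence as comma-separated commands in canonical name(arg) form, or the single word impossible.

initial: joint angles (θ0=180°, θ1=270°)
step 1 (rotate(1, 90)): joint angles (θ0=180°, θ1=0°)
step 2 (rotate(1, 90)): joint angles (θ0=180°, θ1=90°)
no other 2-command option fits: unique.

rotate(1, 90), rotate(1, 90)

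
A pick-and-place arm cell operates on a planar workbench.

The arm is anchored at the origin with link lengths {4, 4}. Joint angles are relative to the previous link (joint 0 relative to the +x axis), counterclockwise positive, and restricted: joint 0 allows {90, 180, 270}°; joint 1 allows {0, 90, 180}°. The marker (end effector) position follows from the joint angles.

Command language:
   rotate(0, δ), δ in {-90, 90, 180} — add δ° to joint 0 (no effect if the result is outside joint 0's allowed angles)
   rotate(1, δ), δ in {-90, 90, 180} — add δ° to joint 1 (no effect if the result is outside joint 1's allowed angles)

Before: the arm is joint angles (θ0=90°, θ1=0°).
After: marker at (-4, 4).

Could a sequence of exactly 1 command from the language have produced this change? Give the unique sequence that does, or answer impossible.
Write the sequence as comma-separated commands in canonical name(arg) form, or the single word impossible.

rotate(1, 90)

initial: joint angles (θ0=90°, θ1=0°)
[1] after rotate(1, 90): joint angles (θ0=90°, θ1=90°)
no rival 1-sequence matches.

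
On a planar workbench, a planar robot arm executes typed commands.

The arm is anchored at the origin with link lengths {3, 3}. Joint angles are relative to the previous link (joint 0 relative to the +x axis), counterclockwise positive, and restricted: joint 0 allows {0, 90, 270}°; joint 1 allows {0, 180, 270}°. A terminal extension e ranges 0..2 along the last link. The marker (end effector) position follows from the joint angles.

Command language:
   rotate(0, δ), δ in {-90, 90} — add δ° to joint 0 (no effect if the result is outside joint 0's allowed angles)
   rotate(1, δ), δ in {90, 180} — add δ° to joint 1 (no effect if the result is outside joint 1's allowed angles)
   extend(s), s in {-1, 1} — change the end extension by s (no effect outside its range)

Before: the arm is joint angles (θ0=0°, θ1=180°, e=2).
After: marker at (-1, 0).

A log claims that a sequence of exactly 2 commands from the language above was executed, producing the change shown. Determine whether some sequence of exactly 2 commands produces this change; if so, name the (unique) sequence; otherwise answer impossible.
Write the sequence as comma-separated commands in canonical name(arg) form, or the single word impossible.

extend(1), extend(-1)

key: order matters: swapping extend(1) and extend(-1) lands elsewhere
begin: joint angles (θ0=0°, θ1=180°, e=2)
t=1 extend(1) ⇒ joint angles (θ0=0°, θ1=180°, e=2)
t=2 extend(-1) ⇒ joint angles (θ0=0°, θ1=180°, e=1)
no rival 2-sequence matches.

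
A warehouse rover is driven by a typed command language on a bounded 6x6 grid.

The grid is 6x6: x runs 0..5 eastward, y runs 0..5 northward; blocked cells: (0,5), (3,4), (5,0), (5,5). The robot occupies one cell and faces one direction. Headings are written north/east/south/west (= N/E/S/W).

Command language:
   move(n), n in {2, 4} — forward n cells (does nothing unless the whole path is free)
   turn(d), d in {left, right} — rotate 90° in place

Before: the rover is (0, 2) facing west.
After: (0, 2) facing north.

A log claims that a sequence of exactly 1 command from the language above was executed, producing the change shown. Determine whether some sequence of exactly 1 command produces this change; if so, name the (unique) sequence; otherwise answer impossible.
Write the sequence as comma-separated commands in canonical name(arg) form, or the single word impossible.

turn(right)

key: (0,2) unchanged — the single command moves nothing
initial: (0, 2) facing west
[1] after turn(right): (0, 2) facing north
no other 1-command option fits: unique.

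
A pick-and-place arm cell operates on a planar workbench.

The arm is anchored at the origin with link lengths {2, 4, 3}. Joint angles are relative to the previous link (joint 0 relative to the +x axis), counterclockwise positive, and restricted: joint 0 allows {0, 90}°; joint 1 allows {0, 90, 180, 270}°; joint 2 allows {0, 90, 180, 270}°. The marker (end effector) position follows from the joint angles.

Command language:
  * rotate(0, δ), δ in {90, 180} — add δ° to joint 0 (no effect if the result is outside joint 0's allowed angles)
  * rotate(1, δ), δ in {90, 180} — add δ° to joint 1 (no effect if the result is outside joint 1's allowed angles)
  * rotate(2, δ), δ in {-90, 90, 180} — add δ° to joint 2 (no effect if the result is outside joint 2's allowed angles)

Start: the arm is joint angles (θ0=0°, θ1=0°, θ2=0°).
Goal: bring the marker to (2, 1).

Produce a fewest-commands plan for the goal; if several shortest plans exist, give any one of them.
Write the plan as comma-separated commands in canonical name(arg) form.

begin: joint angles (θ0=0°, θ1=0°, θ2=0°)
step 1 (rotate(1, 90)): joint angles (θ0=0°, θ1=90°, θ2=0°)
step 2 (rotate(2, 180)): joint angles (θ0=0°, θ1=90°, θ2=180°)
no 1-step plan works, so 2 is optimal.

rotate(1, 90), rotate(2, 180)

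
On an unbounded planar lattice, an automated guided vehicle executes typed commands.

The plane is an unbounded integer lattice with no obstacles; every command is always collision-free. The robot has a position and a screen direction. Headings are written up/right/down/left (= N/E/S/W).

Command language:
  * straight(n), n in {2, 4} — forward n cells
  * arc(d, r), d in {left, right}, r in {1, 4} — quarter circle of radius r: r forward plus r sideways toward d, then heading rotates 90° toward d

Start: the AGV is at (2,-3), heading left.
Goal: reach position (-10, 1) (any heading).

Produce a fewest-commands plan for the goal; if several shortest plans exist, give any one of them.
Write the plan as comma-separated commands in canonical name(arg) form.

straight(4), straight(4), arc(right, 4)

begin: at (2,-3), heading left
t=1 straight(4) ⇒ at (-2,-3), heading left
t=2 straight(4) ⇒ at (-6,-3), heading left
t=3 arc(right, 4) ⇒ at (-10,1), heading up
no 2-step plan works, so 3 is optimal.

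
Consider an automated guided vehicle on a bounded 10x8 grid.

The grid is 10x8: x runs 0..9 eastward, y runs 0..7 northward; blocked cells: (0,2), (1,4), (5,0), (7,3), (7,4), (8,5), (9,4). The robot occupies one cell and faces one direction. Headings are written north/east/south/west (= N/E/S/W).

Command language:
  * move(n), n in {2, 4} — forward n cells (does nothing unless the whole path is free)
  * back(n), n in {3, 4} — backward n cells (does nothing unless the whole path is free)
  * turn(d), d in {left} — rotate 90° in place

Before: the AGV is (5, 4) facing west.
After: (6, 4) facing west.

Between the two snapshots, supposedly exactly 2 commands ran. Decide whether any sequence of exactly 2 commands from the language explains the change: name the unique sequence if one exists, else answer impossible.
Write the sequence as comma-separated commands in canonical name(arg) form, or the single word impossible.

move(2), back(3)

key: still facing W at the end — nothing in the sequence rotates
begin: (5, 4) facing west
t=1 move(2) ⇒ (3, 4) facing west
t=2 back(3) ⇒ (6, 4) facing west
all 25 alternatives checked — unique.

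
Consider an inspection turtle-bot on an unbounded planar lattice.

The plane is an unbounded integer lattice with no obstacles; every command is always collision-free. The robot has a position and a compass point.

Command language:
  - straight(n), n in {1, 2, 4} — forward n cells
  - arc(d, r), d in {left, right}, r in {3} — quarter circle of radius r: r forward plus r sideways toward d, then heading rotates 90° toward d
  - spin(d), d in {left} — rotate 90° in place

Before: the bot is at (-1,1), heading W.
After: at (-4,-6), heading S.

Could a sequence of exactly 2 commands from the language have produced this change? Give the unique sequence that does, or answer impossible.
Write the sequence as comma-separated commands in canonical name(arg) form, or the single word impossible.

arc(left, 3), straight(4)

key: order matters: swapping arc(left, 3) and straight(4) lands elsewhere
initial: at (-1,1), heading W
1. arc(left, 3) → at (-4,-2), heading S
2. straight(4) → at (-4,-6), heading S
uniquely the one of 36 2-step routes that fits.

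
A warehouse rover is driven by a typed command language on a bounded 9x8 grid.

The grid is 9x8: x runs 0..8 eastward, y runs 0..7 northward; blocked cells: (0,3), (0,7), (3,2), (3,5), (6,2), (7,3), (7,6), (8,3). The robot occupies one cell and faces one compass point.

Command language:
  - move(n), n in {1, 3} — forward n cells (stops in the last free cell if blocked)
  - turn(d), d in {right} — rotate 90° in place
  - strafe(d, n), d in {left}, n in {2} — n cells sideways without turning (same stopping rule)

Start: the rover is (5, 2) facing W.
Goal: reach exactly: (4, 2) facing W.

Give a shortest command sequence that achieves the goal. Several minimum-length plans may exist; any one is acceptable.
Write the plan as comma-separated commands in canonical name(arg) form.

move(3)

begin: (5, 2) facing W
step 1 (move(3)): (4, 2) facing W
shorter routes all fall short; 1 is best.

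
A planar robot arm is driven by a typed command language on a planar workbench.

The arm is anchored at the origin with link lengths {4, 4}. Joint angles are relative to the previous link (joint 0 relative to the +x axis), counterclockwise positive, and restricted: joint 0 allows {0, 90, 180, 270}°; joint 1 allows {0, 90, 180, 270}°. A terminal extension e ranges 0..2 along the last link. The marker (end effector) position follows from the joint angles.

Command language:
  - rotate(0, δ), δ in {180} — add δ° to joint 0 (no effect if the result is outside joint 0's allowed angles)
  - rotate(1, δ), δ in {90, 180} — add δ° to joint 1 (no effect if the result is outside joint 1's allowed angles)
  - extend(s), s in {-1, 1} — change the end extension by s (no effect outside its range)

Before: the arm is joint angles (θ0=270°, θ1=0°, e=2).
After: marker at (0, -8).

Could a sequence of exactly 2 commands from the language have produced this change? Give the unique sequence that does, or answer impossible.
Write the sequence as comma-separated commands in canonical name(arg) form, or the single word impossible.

from: joint angles (θ0=270°, θ1=0°, e=2)
step 1 (extend(-1)): joint angles (θ0=270°, θ1=0°, e=1)
step 2 (extend(-1)): joint angles (θ0=270°, θ1=0°, e=0)
uniquely the one of 25 2-step routes that fits.

extend(-1), extend(-1)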